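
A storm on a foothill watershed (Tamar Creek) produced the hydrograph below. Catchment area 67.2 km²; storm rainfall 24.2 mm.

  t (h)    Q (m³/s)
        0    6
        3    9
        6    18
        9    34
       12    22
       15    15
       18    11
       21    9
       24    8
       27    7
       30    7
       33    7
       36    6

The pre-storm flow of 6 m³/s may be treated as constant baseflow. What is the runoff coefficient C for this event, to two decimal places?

C ≈ 0.54

ΣQ_DR = 81.00 m³/s; V = ΣQ_DR·Δt = 8.748 × 10^5 m³.
Runoff depth d = V / A = 13.02 mm.
C = d / P = 13.02 / 24.2 = 0.54.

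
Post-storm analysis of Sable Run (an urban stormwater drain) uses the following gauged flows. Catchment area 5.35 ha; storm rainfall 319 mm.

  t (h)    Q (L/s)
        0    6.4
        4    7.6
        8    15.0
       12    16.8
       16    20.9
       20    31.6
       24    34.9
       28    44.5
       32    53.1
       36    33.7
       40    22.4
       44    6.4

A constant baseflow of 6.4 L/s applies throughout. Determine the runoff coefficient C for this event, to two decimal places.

ΣQ_DR = 216.5 L/s; V = ΣQ_DR·Δt = 3.118 × 10^6 L.
Runoff depth d = V / A = 58.27 mm.
C = d / P = 58.27 / 319 = 0.18.

C ≈ 0.18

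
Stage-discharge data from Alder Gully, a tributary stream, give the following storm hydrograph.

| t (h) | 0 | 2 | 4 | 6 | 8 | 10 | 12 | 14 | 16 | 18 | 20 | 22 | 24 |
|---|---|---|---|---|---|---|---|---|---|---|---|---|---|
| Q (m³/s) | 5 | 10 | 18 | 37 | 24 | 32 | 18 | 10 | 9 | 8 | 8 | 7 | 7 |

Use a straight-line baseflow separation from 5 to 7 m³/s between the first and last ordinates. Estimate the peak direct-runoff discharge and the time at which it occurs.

Subtracting baseflow gives direct-runoff ordinates: 0.00, 4.83, 12.67, 31.50, 18.33, 26.17, 12.00, 3.83, 2.67, 1.50, 1.33, 0.17, 0.00 m³/s.
The maximum is 31.50 m³/s, occurring at the reading for t = 6 h.

Q_p = 31.50 m³/s at t = 6 h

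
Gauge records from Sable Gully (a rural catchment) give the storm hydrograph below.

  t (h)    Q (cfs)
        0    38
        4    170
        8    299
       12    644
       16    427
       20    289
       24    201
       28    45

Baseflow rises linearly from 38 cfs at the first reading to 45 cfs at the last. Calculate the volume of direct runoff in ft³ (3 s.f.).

V ≈ 2.56 × 10^7 ft³

Direct-runoff ordinates (Q − Q_b): 0.00, 131.00, 259.00, 603.00, 385.00, 246.00, 157.00, 0.00 cfs.
ΣQ_DR = 1781 cfs.
With Δt = 4 h = 14400 s, V = ΣQ_DR · Δt = 1781 × 14400 = 2.56 × 10^7 ft³.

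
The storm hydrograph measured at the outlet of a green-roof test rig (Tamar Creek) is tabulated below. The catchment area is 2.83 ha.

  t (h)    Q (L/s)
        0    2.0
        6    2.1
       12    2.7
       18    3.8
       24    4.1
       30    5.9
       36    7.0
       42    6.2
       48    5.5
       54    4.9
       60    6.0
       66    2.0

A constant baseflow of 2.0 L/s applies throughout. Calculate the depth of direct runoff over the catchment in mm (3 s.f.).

Direct runoff: 0.0, 0.1, 0.7, 1.8, 2.1, 3.9, 5.0, 4.2, 3.5, 2.9, 4.0, 0.0 L/s; ΣQ_DR = 28.20 L/s.
V = ΣQ_DR · Δt = 28.20 × 21600 s = 6.091 × 10^5 L.
Over A = 2.83 ha, depth = V / A = 21.5 mm.

d ≈ 21.5 mm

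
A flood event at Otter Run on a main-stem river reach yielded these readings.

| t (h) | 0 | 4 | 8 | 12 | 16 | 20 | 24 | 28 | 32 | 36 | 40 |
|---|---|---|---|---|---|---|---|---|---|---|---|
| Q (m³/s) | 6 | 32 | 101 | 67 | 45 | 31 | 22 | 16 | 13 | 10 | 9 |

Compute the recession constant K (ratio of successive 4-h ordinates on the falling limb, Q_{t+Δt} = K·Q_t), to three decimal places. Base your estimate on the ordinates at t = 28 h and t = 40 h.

K ≈ 0.825

Using the recession-limb readings at t = 28 h and t = 40 h: Q falls from 16 to 9 m³/s over 3 intervals.
K = (Q₂/Q₁)^(1/3) = (9/16)^(1/3) = 0.825.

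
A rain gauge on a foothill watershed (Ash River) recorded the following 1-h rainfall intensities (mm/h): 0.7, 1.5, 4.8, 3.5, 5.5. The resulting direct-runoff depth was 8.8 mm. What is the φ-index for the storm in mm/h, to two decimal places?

φ ≈ 1.67 mm/h

Only the 3 blocks with intensity above φ contribute runoff: 4.8, 3.5, 5.5 mm/h.
Σ(I−φ)·Δt = d  ⇒  (4.8+3.5+5.5 − 3φ)·1 = 8.8
φ = (13.80 − 8.8/1) / 3 = 1.67 mm/h.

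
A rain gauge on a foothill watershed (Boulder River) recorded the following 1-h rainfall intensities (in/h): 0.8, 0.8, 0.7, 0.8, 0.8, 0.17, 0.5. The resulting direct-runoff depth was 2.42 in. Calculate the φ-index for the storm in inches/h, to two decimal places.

Only the 6 blocks with intensity above φ contribute runoff: 0.8, 0.8, 0.7, 0.8, 0.8, 0.5 in/h.
Σ(I−φ)·Δt = d  ⇒  (0.8+0.8+0.7+0.8+0.8+0.5 − 6φ)·1 = 2.42
φ = (4.400 − 2.42/1) / 6 = 0.33 in/h.

φ ≈ 0.33 in/h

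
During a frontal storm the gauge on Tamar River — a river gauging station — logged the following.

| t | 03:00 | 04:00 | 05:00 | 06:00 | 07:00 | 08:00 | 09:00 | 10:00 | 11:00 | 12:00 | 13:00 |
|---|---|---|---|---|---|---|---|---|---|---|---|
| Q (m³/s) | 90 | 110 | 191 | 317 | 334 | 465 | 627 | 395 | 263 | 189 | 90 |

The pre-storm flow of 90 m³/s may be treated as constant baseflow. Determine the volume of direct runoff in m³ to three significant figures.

V ≈ 7.49 × 10^6 m³

Direct-runoff ordinates (Q − Q_b): 0.0, 20.0, 101.0, 227.0, 244.0, 375.0, 537.0, 305.0, 173.0, 99.0, 0.0 m³/s.
ΣQ_DR = 2081 m³/s.
With Δt = 1 h = 3600 s, V = ΣQ_DR · Δt = 2081 × 3600 = 7.49 × 10^6 m³.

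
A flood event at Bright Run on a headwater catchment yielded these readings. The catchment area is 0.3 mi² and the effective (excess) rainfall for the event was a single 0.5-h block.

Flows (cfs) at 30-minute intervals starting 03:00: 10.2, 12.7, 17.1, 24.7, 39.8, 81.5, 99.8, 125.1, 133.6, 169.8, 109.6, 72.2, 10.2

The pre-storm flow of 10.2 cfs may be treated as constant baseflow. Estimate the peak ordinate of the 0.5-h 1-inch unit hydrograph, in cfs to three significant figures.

U_p ≈ 79.9 cfs

Direct runoff: 0.0, 2.5, 6.9, 14.5, 29.6, 71.3, 89.6, 114.9, 123.4, 159.6, 99.4, 62.0, 0.0 cfs; ΣQ_DR = 773.7 cfs, peak = 159.6 cfs.
Runoff depth d = ΣQ_DR·Δt / A = 773.7 × 1800 / (0.3 mi²) = 1.998 in.
The 1-inch UH is the DRH scaled by (1 in)/d, so U_p = 159.6 × 1/1.998 = 79.9 cfs.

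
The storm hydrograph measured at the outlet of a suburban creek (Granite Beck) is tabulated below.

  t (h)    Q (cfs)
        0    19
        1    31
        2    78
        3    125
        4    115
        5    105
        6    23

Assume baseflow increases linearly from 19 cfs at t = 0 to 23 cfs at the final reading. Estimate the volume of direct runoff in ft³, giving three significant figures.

V ≈ 1.26 × 10^6 ft³

Direct-runoff ordinates (Q − Q_b): 0.00, 11.33, 57.67, 104.00, 93.33, 82.67, 0.00 cfs.
ΣQ_DR = 349.0 cfs.
With Δt = 1 h = 3600 s, V = ΣQ_DR · Δt = 349.0 × 3600 = 1.26 × 10^6 ft³.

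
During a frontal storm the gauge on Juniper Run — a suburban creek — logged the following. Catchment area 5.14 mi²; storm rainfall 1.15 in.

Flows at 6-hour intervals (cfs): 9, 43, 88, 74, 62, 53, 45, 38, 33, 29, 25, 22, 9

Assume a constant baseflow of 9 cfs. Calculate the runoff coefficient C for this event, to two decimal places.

C ≈ 0.65

ΣQ_DR = 413.0 cfs; V = ΣQ_DR·Δt = 8.921 × 10^6 ft³.
Runoff depth d = V / A = 0.7471 in.
C = d / P = 0.7471 / 1.15 = 0.65.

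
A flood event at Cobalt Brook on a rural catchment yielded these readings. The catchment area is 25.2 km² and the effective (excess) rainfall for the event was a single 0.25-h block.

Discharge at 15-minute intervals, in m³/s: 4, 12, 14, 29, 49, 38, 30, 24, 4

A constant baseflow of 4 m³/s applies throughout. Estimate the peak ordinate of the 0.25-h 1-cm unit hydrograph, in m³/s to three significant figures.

Direct runoff: 0.0, 8.0, 10.0, 25.0, 45.0, 34.0, 26.0, 20.0, 0.0 m³/s; ΣQ_DR = 168.0 m³/s, peak = 45.0 m³/s.
Runoff depth d = ΣQ_DR·Δt / A = 168.0 × 900 / (25.2 km²) = 6.000 mm.
The 1-cm UH is the DRH scaled by (10 mm)/d, so U_p = 45.0 × 10/6.000 = 75.0 m³/s.

U_p ≈ 75.0 m³/s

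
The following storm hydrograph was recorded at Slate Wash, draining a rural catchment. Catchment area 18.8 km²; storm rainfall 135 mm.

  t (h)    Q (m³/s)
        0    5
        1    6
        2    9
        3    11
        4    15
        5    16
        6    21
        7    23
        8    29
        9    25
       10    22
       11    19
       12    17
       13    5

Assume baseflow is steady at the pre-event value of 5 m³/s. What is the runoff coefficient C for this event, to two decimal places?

C ≈ 0.22

ΣQ_DR = 153.0 m³/s; V = ΣQ_DR·Δt = 5.508 × 10^5 m³.
Runoff depth d = V / A = 29.30 mm.
C = d / P = 29.30 / 135 = 0.22.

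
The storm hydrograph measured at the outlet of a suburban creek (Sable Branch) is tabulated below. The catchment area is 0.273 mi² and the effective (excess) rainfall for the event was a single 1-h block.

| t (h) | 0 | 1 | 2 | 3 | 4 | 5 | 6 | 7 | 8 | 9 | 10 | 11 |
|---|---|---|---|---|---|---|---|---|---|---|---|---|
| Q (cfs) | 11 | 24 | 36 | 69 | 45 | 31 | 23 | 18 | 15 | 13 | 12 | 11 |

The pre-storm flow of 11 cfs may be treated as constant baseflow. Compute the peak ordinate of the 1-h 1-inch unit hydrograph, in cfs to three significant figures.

U_p ≈ 58.1 cfs

Direct runoff: 0.0, 13.0, 25.0, 58.0, 34.0, 20.0, 12.0, 7.0, 4.0, 2.0, 1.0, 0.0 cfs; ΣQ_DR = 176.0 cfs, peak = 58.0 cfs.
Runoff depth d = ΣQ_DR·Δt / A = 176.0 × 3600 / (0.273 mi²) = 0.9990 in.
The 1-inch UH is the DRH scaled by (1 in)/d, so U_p = 58.0 × 1/0.9990 = 58.1 cfs.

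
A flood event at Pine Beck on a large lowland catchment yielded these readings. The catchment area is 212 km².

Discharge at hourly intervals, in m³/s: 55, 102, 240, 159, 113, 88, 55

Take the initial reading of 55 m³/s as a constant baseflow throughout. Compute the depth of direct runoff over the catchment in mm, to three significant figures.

d ≈ 7.25 mm

Direct runoff: 0.0, 47.0, 185.0, 104.0, 58.0, 33.0, 0.0 m³/s; ΣQ_DR = 427.0 m³/s.
V = ΣQ_DR · Δt = 427.0 × 3600 s = 1.537 × 10^6 m³.
Over A = 212 km², depth = V / A = 7.25 mm.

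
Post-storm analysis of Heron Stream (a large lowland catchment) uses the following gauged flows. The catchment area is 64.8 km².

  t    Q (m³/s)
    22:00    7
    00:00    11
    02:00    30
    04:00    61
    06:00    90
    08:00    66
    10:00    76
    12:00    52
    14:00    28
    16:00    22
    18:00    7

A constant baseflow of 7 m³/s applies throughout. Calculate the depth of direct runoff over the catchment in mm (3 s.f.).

d ≈ 41.4 mm

Direct runoff: 0.0, 4.0, 23.0, 54.0, 83.0, 59.0, 69.0, 45.0, 21.0, 15.0, 0.0 m³/s; ΣQ_DR = 373.0 m³/s.
V = ΣQ_DR · Δt = 373.0 × 7200 s = 2.686 × 10^6 m³.
Over A = 64.8 km², depth = V / A = 41.4 mm.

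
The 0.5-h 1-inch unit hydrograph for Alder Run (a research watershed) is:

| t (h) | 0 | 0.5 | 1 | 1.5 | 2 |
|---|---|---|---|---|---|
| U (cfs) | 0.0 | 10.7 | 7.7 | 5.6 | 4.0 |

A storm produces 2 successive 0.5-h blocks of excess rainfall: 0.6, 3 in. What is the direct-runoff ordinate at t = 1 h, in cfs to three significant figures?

By discrete convolution, Q_j = Σ (P_i / 1 in) · U_{j−i}.
At t = 1 h (j=2): Q = (0.6/1)·7.7 + (3/1)·10.7 = 36.7 cfs.

Q ≈ 36.7 cfs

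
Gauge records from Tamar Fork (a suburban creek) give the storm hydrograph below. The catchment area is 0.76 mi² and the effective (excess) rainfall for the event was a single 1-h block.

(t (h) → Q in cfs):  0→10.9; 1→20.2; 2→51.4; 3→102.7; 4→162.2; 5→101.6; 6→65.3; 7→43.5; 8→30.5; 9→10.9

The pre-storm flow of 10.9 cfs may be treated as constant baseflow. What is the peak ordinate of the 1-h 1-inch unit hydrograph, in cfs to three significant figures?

U_p ≈ 151 cfs

Direct runoff: 0.0, 9.3, 40.5, 91.8, 151.3, 90.7, 54.4, 32.6, 19.6, 0.0 cfs; ΣQ_DR = 490.2 cfs, peak = 151.3 cfs.
Runoff depth d = ΣQ_DR·Δt / A = 490.2 × 3600 / (0.76 mi²) = 0.9995 in.
The 1-inch UH is the DRH scaled by (1 in)/d, so U_p = 151.3 × 1/0.9995 = 151 cfs.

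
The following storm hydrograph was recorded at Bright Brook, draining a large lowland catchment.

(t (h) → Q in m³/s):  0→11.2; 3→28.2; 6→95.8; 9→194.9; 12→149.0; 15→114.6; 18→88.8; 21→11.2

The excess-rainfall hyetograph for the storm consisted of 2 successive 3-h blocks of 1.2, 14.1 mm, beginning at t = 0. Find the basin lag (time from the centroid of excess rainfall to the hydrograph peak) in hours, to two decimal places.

t_L ≈ 4.74 h

Centroid of excess rainfall: t_c = Σ P_i·t̄_i / ΣP_i = 4.2647 h (block centres at 1.5, 4.5 h).
Hydrograph peak occurs at t = 9 h, so basin lag t_L = 9 − 4.2647 = 4.74 h.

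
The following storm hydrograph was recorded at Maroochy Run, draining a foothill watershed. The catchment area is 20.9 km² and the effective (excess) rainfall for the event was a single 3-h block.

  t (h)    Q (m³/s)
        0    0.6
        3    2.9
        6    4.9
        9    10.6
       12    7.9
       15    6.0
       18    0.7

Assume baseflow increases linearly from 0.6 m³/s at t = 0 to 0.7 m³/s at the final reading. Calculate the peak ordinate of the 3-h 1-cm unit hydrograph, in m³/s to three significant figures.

Direct runoff: 0.00, 2.28, 4.27, 9.95, 7.23, 5.32, 0.00 m³/s; ΣQ_DR = 29.05 m³/s, peak = 9.95 m³/s.
Runoff depth d = ΣQ_DR·Δt / A = 29.05 × 10800 / (20.9 km²) = 15.01 mm.
The 1-cm UH is the DRH scaled by (10 mm)/d, so U_p = 9.95 × 10/15.01 = 6.63 m³/s.

U_p ≈ 6.63 m³/s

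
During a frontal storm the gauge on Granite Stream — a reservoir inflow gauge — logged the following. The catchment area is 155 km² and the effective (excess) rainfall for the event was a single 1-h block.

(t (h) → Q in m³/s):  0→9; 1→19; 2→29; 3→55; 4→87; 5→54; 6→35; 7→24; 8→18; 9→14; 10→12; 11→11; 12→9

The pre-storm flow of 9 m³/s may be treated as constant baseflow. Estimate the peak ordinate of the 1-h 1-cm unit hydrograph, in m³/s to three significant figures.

Direct runoff: 0.0, 10.0, 20.0, 46.0, 78.0, 45.0, 26.0, 15.0, 9.0, 5.0, 3.0, 2.0, 0.0 m³/s; ΣQ_DR = 259.0 m³/s, peak = 78.0 m³/s.
Runoff depth d = ΣQ_DR·Δt / A = 259.0 × 3600 / (155 km²) = 6.015 mm.
The 1-cm UH is the DRH scaled by (10 mm)/d, so U_p = 78.0 × 10/6.015 = 130 m³/s.

U_p ≈ 130 m³/s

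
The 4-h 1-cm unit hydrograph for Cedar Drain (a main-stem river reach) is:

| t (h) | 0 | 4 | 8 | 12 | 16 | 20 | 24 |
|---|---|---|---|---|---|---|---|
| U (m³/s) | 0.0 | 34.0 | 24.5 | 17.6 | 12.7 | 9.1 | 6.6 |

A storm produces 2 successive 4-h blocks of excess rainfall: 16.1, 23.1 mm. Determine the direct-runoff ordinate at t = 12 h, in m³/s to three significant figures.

By discrete convolution, Q_j = Σ (P_i / 10 mm) · U_{j−i}.
At t = 12 h (j=3): Q = (16.1/10)·17.6 + (23.1/10)·24.5 = 84.9 m³/s.

Q ≈ 84.9 m³/s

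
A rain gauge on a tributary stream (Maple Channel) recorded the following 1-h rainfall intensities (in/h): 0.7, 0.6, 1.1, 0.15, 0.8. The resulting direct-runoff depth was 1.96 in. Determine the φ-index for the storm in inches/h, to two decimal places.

φ ≈ 0.31 in/h

Only the 4 blocks with intensity above φ contribute runoff: 0.7, 0.6, 1.1, 0.8 in/h.
Σ(I−φ)·Δt = d  ⇒  (0.7+0.6+1.1+0.8 − 4φ)·1 = 1.96
φ = (3.200 − 1.96/1) / 4 = 0.31 in/h.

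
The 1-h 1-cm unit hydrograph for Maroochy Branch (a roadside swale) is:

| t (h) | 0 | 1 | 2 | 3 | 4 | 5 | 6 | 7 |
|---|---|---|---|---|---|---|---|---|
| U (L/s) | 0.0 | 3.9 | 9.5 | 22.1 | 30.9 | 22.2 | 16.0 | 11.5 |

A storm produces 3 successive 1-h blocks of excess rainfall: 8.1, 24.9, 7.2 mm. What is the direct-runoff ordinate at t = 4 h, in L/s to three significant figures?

Q ≈ 86.9 L/s

By discrete convolution, Q_j = Σ (P_i / 10 mm) · U_{j−i}.
At t = 4 h (j=4): Q = (8.1/10)·30.9 + (24.9/10)·22.1 + (7.2/10)·9.5 = 86.9 L/s.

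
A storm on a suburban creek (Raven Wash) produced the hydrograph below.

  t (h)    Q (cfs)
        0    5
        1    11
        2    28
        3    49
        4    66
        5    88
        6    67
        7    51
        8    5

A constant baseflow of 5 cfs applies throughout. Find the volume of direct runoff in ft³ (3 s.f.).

V ≈ 1.17 × 10^6 ft³

Direct-runoff ordinates (Q − Q_b): 0.0, 6.0, 23.0, 44.0, 61.0, 83.0, 62.0, 46.0, 0.0 cfs.
ΣQ_DR = 325.0 cfs.
With Δt = 1 h = 3600 s, V = ΣQ_DR · Δt = 325.0 × 3600 = 1.17 × 10^6 ft³.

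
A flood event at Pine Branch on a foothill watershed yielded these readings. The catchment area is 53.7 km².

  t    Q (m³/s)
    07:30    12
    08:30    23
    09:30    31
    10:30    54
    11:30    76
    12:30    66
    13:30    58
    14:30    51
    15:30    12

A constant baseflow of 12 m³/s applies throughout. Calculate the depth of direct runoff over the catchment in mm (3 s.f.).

Direct runoff: 0.0, 11.0, 19.0, 42.0, 64.0, 54.0, 46.0, 39.0, 0.0 m³/s; ΣQ_DR = 275.0 m³/s.
V = ΣQ_DR · Δt = 275.0 × 3600 s = 9.900 × 10^5 m³.
Over A = 53.7 km², depth = V / A = 18.4 mm.

d ≈ 18.4 mm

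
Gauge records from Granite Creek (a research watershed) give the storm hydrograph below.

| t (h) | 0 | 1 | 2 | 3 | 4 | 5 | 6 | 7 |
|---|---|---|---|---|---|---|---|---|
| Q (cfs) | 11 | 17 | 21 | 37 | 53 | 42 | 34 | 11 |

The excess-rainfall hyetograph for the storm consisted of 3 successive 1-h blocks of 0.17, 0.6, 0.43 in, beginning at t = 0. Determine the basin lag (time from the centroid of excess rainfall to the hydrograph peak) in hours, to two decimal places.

t_L ≈ 2.28 h

Centroid of excess rainfall: t_c = Σ P_i·t̄_i / ΣP_i = 1.7167 h (block centres at 0.5, 1.5, 2.5 h).
Hydrograph peak occurs at t = 4 h, so basin lag t_L = 4 − 1.7167 = 2.28 h.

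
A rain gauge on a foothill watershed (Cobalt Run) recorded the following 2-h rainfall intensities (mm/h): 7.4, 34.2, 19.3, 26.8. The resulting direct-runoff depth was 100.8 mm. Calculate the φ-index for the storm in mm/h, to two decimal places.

φ ≈ 9.97 mm/h

Only the 3 blocks with intensity above φ contribute runoff: 34.2, 19.3, 26.8 mm/h.
Σ(I−φ)·Δt = d  ⇒  (34.2+19.3+26.8 − 3φ)·2 = 100.8
φ = (80.30 − 100.8/2) / 3 = 9.97 mm/h.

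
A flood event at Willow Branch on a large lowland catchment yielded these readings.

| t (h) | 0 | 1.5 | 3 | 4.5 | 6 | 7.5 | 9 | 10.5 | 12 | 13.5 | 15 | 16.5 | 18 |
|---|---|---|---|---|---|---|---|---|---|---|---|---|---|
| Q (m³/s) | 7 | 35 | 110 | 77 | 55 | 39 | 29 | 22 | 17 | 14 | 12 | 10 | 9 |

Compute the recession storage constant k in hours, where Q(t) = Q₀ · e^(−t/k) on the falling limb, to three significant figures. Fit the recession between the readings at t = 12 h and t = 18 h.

k ≈ 9.43 h

On the falling limb, Q drops from 17 to 9 m³/s between t = 12 h and t = 18 h (Δt = 6 h).
k = −Δt / ln(Q₂/Q₁) = −6 / ln(9/17) = 9.43 h.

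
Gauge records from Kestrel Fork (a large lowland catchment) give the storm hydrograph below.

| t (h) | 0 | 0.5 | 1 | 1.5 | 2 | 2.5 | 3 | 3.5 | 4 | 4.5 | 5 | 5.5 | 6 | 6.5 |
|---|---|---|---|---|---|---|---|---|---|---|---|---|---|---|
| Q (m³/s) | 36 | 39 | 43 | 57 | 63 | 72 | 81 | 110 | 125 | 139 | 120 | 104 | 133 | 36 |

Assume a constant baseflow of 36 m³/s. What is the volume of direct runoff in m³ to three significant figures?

Direct-runoff ordinates (Q − Q_b): 0.0, 3.0, 7.0, 21.0, 27.0, 36.0, 45.0, 74.0, 89.0, 103.0, 84.0, 68.0, 97.0, 0.0 m³/s.
ΣQ_DR = 654.0 m³/s.
With Δt = 0.5 h = 1800 s, V = ΣQ_DR · Δt = 654.0 × 1800 = 1.18 × 10^6 m³.

V ≈ 1.18 × 10^6 m³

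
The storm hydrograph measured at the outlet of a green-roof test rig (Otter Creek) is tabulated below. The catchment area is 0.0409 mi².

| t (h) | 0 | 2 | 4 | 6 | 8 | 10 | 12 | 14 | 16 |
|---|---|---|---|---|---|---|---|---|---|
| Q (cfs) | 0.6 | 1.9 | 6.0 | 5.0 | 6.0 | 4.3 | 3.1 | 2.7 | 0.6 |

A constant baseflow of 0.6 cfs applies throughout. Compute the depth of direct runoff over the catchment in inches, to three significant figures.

d ≈ 1.88 in

Direct runoff: 0.0, 1.3, 5.4, 4.4, 5.4, 3.7, 2.5, 2.1, 0.0 cfs; ΣQ_DR = 24.80 cfs.
V = ΣQ_DR · Δt = 24.80 × 7200 s = 1.786 × 10^5 ft³.
Over A = 0.0409 mi², depth = V / A = 1.88 in.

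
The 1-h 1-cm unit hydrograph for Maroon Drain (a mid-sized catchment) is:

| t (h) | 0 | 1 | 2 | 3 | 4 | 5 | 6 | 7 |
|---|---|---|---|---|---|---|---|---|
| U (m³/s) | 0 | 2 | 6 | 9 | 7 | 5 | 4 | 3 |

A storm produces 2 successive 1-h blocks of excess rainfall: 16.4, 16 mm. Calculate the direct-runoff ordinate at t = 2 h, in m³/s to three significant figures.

By discrete convolution, Q_j = Σ (P_i / 10 mm) · U_{j−i}.
At t = 2 h (j=2): Q = (16.4/10)·6 + (16/10)·2 = 13.0 m³/s.

Q ≈ 13.0 m³/s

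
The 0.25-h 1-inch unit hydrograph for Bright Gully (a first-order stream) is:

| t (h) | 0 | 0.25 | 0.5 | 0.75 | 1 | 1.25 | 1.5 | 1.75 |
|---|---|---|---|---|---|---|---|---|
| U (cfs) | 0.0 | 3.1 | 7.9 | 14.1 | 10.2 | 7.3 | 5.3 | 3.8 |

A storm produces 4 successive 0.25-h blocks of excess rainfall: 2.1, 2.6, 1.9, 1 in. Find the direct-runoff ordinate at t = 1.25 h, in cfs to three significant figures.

By discrete convolution, Q_j = Σ (P_i / 1 in) · U_{j−i}.
At t = 1.25 h (j=5): Q = (2.1/1)·7.3 + (2.6/1)·10.2 + (1.9/1)·14.1 + (1/1)·7.9 = 76.5 cfs.

Q ≈ 76.5 cfs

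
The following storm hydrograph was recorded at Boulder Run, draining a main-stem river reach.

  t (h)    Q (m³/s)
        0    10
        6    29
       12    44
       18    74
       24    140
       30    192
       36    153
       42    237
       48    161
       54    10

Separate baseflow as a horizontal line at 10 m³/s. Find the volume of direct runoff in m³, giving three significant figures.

Direct-runoff ordinates (Q − Q_b): 0.0, 19.0, 34.0, 64.0, 130.0, 182.0, 143.0, 227.0, 151.0, 0.0 m³/s.
ΣQ_DR = 950.0 m³/s.
With Δt = 6 h = 21600 s, V = ΣQ_DR · Δt = 950.0 × 21600 = 2.05 × 10^7 m³.

V ≈ 2.05 × 10^7 m³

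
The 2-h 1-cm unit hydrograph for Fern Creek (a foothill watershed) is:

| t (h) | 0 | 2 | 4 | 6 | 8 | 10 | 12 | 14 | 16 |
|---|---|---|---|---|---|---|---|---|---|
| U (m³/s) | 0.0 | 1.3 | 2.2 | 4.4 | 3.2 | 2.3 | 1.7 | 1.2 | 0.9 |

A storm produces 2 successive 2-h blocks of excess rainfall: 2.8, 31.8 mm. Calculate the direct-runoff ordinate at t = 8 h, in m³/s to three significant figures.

Q ≈ 14.9 m³/s

By discrete convolution, Q_j = Σ (P_i / 10 mm) · U_{j−i}.
At t = 8 h (j=4): Q = (2.8/10)·3.2 + (31.8/10)·4.4 = 14.9 m³/s.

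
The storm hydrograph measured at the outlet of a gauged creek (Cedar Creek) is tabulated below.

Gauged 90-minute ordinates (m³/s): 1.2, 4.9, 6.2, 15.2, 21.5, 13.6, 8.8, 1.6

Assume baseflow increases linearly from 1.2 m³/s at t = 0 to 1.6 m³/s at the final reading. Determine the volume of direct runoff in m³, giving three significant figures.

V ≈ 3.34 × 10^5 m³

Direct-runoff ordinates (Q − Q_b): 0.00, 3.64, 4.89, 13.83, 20.07, 12.11, 7.26, 0.00 m³/s.
ΣQ_DR = 61.80 m³/s.
With Δt = 1.5 h = 5400 s, V = ΣQ_DR · Δt = 61.80 × 5400 = 3.34 × 10^5 m³.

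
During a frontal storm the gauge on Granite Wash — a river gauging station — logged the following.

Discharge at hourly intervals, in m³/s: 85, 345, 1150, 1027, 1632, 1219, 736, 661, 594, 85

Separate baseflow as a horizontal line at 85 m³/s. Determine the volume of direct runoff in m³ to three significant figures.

Direct-runoff ordinates (Q − Q_b): 0.0, 260.0, 1065.0, 942.0, 1547.0, 1134.0, 651.0, 576.0, 509.0, 0.0 m³/s.
ΣQ_DR = 6684 m³/s.
With Δt = 1 h = 3600 s, V = ΣQ_DR · Δt = 6684 × 3600 = 2.41 × 10^7 m³.

V ≈ 2.41 × 10^7 m³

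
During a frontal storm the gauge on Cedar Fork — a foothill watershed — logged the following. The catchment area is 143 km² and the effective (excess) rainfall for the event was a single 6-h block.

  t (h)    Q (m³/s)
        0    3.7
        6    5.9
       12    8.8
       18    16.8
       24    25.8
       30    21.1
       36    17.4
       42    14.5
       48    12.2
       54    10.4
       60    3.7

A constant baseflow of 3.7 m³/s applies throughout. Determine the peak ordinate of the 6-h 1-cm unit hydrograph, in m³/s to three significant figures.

Direct runoff: 0.0, 2.2, 5.1, 13.1, 22.1, 17.4, 13.7, 10.8, 8.5, 6.7, 0.0 m³/s; ΣQ_DR = 99.60 m³/s, peak = 22.1 m³/s.
Runoff depth d = ΣQ_DR·Δt / A = 99.60 × 21600 / (143 km²) = 15.04 mm.
The 1-cm UH is the DRH scaled by (10 mm)/d, so U_p = 22.1 × 10/15.04 = 14.7 m³/s.

U_p ≈ 14.7 m³/s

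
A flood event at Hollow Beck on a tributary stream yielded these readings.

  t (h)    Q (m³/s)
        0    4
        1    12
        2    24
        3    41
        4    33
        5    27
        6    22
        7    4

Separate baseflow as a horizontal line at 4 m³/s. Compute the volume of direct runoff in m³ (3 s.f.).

V ≈ 4.86 × 10^5 m³

Direct-runoff ordinates (Q − Q_b): 0.0, 8.0, 20.0, 37.0, 29.0, 23.0, 18.0, 0.0 m³/s.
ΣQ_DR = 135.0 m³/s.
With Δt = 1 h = 3600 s, V = ΣQ_DR · Δt = 135.0 × 3600 = 4.86 × 10^5 m³.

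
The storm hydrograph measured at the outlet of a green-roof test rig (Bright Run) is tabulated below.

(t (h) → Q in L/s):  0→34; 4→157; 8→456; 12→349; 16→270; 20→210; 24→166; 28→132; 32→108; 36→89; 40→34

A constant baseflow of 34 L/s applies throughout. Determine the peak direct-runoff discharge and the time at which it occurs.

Subtracting baseflow gives direct-runoff ordinates: 0.0, 123.0, 422.0, 315.0, 236.0, 176.0, 132.0, 98.0, 74.0, 55.0, 0.0 L/s.
The maximum is 422.0 L/s, occurring at the reading for t = 8 h.

Q_p = 422.0 L/s at t = 8 h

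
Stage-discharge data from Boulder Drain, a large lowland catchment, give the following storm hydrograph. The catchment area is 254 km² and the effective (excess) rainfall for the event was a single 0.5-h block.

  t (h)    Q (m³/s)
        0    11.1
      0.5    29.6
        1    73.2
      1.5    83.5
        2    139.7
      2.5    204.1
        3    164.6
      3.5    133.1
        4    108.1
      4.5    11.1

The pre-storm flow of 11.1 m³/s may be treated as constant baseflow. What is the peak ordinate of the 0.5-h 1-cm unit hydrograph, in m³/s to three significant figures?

Direct runoff: 0.0, 18.5, 62.1, 72.4, 128.6, 193.0, 153.5, 122.0, 97.0, 0.0 m³/s; ΣQ_DR = 847.1 m³/s, peak = 193.0 m³/s.
Runoff depth d = ΣQ_DR·Δt / A = 847.1 × 1800 / (254 km²) = 6.003 mm.
The 1-cm UH is the DRH scaled by (10 mm)/d, so U_p = 193.0 × 10/6.003 = 322 m³/s.

U_p ≈ 322 m³/s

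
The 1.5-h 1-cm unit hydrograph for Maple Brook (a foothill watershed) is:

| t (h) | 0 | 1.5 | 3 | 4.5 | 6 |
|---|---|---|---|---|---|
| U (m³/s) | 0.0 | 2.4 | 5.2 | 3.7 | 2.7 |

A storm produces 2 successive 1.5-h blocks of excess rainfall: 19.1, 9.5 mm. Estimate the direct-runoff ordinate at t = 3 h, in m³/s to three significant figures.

By discrete convolution, Q_j = Σ (P_i / 10 mm) · U_{j−i}.
At t = 3 h (j=2): Q = (19.1/10)·5.2 + (9.5/10)·2.4 = 12.2 m³/s.

Q ≈ 12.2 m³/s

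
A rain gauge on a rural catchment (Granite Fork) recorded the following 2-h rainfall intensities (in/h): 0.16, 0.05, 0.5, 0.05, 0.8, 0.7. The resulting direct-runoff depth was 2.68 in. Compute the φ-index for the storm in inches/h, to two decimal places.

Only the 3 blocks with intensity above φ contribute runoff: 0.5, 0.8, 0.7 in/h.
Σ(I−φ)·Δt = d  ⇒  (0.5+0.8+0.7 − 3φ)·2 = 2.68
φ = (2.000 − 2.68/2) / 3 = 0.22 in/h.

φ ≈ 0.22 in/h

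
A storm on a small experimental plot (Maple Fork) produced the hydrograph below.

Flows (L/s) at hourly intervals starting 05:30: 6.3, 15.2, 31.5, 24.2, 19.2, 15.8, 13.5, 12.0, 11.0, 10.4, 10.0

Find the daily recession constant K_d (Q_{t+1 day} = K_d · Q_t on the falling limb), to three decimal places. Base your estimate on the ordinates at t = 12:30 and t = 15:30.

K_d ≈ 0.233

Between t = 12:30 and t = 15:30 the flow falls from 12.0 to 10.0 L/s over 3×1 h = 3 h.
Per-interval ratio K = (10.0/12.0)^(1/3) = 0.9410; K_d = K^(24/1) = 0.233.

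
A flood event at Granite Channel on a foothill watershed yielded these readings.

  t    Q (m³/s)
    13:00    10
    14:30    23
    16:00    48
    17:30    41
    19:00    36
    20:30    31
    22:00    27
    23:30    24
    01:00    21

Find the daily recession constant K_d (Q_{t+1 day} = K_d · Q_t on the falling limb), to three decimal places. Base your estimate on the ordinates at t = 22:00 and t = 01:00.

K_d ≈ 0.134

Between t = 22:00 and t = 01:00 the flow falls from 27 to 21 m³/s over 2×1.5 h = 3 h.
Per-interval ratio K = (21/27)^(1/2) = 0.8819; K_d = K^(24/1.5) = 0.134.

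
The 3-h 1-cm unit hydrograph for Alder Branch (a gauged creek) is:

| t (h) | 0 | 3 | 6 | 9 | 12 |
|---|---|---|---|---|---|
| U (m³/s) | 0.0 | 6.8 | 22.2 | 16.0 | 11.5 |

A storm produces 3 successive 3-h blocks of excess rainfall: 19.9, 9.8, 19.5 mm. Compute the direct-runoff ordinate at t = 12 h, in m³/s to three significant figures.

By discrete convolution, Q_j = Σ (P_i / 10 mm) · U_{j−i}.
At t = 12 h (j=4): Q = (19.9/10)·11.5 + (9.8/10)·16.0 + (19.5/10)·22.2 = 81.9 m³/s.

Q ≈ 81.9 m³/s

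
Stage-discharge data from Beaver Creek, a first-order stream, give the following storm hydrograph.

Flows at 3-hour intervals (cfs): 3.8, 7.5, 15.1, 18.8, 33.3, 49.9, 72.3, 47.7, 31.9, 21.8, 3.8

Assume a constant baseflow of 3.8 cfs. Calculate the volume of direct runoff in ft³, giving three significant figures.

V ≈ 2.85 × 10^6 ft³

Direct-runoff ordinates (Q − Q_b): 0.0, 3.7, 11.3, 15.0, 29.5, 46.1, 68.5, 43.9, 28.1, 18.0, 0.0 cfs.
ΣQ_DR = 264.1 cfs.
With Δt = 3 h = 10800 s, V = ΣQ_DR · Δt = 264.1 × 10800 = 2.85 × 10^6 ft³.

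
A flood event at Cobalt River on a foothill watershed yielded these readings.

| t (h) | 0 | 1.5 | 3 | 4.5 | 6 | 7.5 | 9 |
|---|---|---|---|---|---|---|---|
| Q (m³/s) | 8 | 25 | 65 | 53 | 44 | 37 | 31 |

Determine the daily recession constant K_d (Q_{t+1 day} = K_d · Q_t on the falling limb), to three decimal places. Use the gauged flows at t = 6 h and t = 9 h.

K_d ≈ 0.061

Between t = 6 h and t = 9 h the flow falls from 44 to 31 m³/s over 2×1.5 h = 3 h.
Per-interval ratio K = (31/44)^(1/2) = 0.8394; K_d = K^(24/1.5) = 0.061.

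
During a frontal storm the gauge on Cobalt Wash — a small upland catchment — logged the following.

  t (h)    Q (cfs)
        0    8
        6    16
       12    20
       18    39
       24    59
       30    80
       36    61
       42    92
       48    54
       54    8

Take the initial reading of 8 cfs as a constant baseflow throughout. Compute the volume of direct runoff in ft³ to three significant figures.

Direct-runoff ordinates (Q − Q_b): 0.0, 8.0, 12.0, 31.0, 51.0, 72.0, 53.0, 84.0, 46.0, 0.0 cfs.
ΣQ_DR = 357.0 cfs.
With Δt = 6 h = 21600 s, V = ΣQ_DR · Δt = 357.0 × 21600 = 7.71 × 10^6 ft³.

V ≈ 7.71 × 10^6 ft³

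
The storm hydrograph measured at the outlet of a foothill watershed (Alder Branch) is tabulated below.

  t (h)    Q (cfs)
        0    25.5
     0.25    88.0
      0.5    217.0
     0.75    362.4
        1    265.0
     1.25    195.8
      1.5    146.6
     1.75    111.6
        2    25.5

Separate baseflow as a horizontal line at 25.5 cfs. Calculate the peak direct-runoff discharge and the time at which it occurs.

Q_p = 336.9 cfs at t = 0.75 h

Subtracting baseflow gives direct-runoff ordinates: 0.0, 62.5, 191.5, 336.9, 239.5, 170.3, 121.1, 86.1, 0.0 cfs.
The maximum is 336.9 cfs, occurring at the reading for t = 0.75 h.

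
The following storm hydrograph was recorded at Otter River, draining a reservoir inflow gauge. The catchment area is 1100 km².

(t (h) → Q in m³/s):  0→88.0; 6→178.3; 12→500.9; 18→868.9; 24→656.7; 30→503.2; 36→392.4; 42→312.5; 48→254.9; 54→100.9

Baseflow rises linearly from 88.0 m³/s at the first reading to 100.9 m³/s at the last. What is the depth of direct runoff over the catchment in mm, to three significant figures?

Direct runoff: 0.00, 88.87, 410.03, 776.60, 562.97, 408.03, 295.80, 214.47, 155.43, 0.00 m³/s; ΣQ_DR = 2912 m³/s.
V = ΣQ_DR · Δt = 2912 × 21600 s = 6.290 × 10^7 m³.
Over A = 1100 km², depth = V / A = 57.2 mm.

d ≈ 57.2 mm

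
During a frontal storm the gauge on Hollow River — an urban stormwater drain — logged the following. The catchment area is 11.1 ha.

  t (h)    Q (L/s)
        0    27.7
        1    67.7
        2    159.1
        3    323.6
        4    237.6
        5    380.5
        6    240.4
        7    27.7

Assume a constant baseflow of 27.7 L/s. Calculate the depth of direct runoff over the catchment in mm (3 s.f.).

Direct runoff: 0.0, 40.0, 131.4, 295.9, 209.9, 352.8, 212.7, 0.0 L/s; ΣQ_DR = 1243 L/s.
V = ΣQ_DR · Δt = 1243 × 3600 s = 4.474 × 10^6 L.
Over A = 11.1 ha, depth = V / A = 40.3 mm.

d ≈ 40.3 mm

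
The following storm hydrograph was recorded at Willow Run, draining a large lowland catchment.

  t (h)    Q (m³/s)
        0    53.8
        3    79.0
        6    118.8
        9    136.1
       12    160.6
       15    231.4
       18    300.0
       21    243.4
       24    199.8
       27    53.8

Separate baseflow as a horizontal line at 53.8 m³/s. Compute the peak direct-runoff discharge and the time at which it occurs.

Subtracting baseflow gives direct-runoff ordinates: 0.0, 25.2, 65.0, 82.3, 106.8, 177.6, 246.2, 189.6, 146.0, 0.0 m³/s.
The maximum is 246.2 m³/s, occurring at the reading for t = 18 h.

Q_p = 246.2 m³/s at t = 18 h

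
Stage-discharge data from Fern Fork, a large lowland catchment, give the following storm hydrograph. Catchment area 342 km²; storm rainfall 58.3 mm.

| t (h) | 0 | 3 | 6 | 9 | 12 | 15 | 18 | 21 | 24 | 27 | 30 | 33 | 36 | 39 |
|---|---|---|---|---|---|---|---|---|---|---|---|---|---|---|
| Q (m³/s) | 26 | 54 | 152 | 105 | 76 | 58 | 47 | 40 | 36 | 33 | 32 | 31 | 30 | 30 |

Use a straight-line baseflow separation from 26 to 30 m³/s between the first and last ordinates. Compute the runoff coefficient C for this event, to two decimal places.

C ≈ 0.19

ΣQ_DR = 358.0 m³/s; V = ΣQ_DR·Δt = 3.866 × 10^6 m³.
Runoff depth d = V / A = 11.31 mm.
C = d / P = 11.31 / 58.3 = 0.19.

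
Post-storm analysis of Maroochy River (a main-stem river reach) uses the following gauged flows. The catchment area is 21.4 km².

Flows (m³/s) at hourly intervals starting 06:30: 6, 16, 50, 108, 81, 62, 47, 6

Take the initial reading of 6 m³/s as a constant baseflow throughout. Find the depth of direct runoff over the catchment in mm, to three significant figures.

d ≈ 55.2 mm

Direct runoff: 0.0, 10.0, 44.0, 102.0, 75.0, 56.0, 41.0, 0.0 m³/s; ΣQ_DR = 328.0 m³/s.
V = ΣQ_DR · Δt = 328.0 × 3600 s = 1.181 × 10^6 m³.
Over A = 21.4 km², depth = V / A = 55.2 mm.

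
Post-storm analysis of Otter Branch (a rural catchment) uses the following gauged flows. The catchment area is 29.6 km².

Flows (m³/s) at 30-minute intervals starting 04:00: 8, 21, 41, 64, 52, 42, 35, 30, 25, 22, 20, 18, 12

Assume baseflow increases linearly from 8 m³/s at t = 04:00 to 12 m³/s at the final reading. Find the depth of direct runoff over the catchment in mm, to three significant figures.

d ≈ 15.8 mm

Direct runoff: 0.00, 12.67, 32.33, 55.00, 42.67, 32.33, 25.00, 19.67, 14.33, 11.00, 8.67, 6.33, 0.00 m³/s; ΣQ_DR = 260.0 m³/s.
V = ΣQ_DR · Δt = 260.0 × 1800 s = 4.680 × 10^5 m³.
Over A = 29.6 km², depth = V / A = 15.8 mm.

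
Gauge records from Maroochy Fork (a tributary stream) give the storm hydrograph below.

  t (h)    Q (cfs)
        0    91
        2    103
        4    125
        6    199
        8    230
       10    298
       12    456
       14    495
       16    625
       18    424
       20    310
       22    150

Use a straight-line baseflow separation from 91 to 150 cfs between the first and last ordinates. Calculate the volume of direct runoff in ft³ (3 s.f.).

V ≈ 1.48 × 10^7 ft³

Direct-runoff ordinates (Q − Q_b): 0.00, 6.64, 23.27, 91.91, 117.55, 180.18, 332.82, 366.45, 491.09, 284.73, 165.36, 0.00 cfs.
ΣQ_DR = 2060 cfs.
With Δt = 2 h = 7200 s, V = ΣQ_DR · Δt = 2060 × 7200 = 1.48 × 10^7 ft³.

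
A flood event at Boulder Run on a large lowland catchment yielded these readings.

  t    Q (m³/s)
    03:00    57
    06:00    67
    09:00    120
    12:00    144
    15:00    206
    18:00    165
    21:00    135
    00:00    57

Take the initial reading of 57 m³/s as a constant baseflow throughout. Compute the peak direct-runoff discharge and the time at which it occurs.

Subtracting baseflow gives direct-runoff ordinates: 0.0, 10.0, 63.0, 87.0, 149.0, 108.0, 78.0, 0.0 m³/s.
The maximum is 149.0 m³/s, occurring at the reading for t = 15:00.

Q_p = 149.0 m³/s at t = 15:00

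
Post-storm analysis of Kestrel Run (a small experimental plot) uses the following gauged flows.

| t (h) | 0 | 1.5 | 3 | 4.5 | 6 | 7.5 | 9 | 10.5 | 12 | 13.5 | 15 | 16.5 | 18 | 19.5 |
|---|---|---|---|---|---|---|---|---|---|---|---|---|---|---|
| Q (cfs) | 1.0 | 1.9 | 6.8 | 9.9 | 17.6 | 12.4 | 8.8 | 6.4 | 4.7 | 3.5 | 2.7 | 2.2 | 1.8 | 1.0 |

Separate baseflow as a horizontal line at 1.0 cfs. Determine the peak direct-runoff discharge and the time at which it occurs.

Q_p = 16.6 cfs at t = 6 h

Subtracting baseflow gives direct-runoff ordinates: 0.0, 0.9, 5.8, 8.9, 16.6, 11.4, 7.8, 5.4, 3.7, 2.5, 1.7, 1.2, 0.8, 0.0 cfs.
The maximum is 16.6 cfs, occurring at the reading for t = 6 h.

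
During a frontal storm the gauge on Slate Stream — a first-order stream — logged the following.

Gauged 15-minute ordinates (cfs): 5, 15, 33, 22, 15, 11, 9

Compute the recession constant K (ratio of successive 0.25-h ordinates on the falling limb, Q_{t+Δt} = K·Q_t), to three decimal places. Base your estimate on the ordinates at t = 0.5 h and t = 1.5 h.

K ≈ 0.723

Using the recession-limb readings at t = 0.5 h and t = 1.5 h: Q falls from 33 to 9 cfs over 4 intervals.
K = (Q₂/Q₁)^(1/4) = (9/33)^(1/4) = 0.723.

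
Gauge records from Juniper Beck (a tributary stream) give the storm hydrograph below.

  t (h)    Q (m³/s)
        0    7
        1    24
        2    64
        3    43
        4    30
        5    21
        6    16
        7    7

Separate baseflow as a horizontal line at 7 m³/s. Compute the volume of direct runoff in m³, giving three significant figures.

Direct-runoff ordinates (Q − Q_b): 0.0, 17.0, 57.0, 36.0, 23.0, 14.0, 9.0, 0.0 m³/s.
ΣQ_DR = 156.0 m³/s.
With Δt = 1 h = 3600 s, V = ΣQ_DR · Δt = 156.0 × 3600 = 5.62 × 10^5 m³.

V ≈ 5.62 × 10^5 m³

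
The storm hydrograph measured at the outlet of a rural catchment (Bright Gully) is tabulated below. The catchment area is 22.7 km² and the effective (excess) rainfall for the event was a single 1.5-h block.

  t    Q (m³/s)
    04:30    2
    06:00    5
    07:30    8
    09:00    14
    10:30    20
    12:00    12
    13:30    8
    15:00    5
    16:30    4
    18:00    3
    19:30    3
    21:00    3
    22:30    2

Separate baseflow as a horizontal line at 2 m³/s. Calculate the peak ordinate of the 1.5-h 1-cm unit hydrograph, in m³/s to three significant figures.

U_p ≈ 12.0 m³/s

Direct runoff: 0.0, 3.0, 6.0, 12.0, 18.0, 10.0, 6.0, 3.0, 2.0, 1.0, 1.0, 1.0, 0.0 m³/s; ΣQ_DR = 63.00 m³/s, peak = 18.0 m³/s.
Runoff depth d = ΣQ_DR·Δt / A = 63.00 × 5400 / (22.7 km²) = 14.99 mm.
The 1-cm UH is the DRH scaled by (10 mm)/d, so U_p = 18.0 × 10/14.99 = 12.0 m³/s.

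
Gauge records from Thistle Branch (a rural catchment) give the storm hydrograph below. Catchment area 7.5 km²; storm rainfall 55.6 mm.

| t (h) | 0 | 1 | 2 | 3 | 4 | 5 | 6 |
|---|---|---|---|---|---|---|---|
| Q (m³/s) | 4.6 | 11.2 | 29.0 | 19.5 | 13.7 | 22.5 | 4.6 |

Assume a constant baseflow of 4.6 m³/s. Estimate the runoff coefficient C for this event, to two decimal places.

C ≈ 0.63

ΣQ_DR = 72.90 m³/s; V = ΣQ_DR·Δt = 2.624 × 10^5 m³.
Runoff depth d = V / A = 34.99 mm.
C = d / P = 34.99 / 55.6 = 0.63.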